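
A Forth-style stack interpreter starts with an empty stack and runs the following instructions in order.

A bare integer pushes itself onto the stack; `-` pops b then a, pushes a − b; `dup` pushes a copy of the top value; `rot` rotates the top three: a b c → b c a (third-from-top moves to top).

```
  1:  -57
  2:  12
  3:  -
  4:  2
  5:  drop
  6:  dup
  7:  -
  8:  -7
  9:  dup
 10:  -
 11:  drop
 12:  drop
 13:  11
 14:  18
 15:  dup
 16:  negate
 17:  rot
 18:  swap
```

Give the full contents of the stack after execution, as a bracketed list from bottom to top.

-57    : -57
12     : -57 12
-      : -69
2      : -69 2
drop   : -69
dup    : -69 -69
-      : 0
-7     : 0 -7
dup    : 0 -7 -7
-      : 0 0
drop   : 0
drop   : (empty)
11     : 11
18     : 11 18
dup    : 11 18 18
negate : 11 18 -18
rot    : 18 -18 11
swap   : 18 11 -18

[18, 11, -18]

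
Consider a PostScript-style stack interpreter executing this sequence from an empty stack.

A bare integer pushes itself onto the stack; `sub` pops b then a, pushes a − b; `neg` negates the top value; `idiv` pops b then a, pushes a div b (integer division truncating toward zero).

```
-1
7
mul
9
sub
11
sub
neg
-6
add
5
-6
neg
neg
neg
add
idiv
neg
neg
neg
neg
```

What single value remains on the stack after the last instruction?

1

-1    -1
7     -1 7
mul   -7
9     -7 9
sub   -16
11    -16 11
sub   -27
neg   27
-6    27 -6
add   21
5     21 5
-6    21 5 -6
neg   21 5 6
neg   21 5 -6
neg   21 5 6
add   21 11
idiv  1
neg   -1
neg   1
neg   -1
neg   1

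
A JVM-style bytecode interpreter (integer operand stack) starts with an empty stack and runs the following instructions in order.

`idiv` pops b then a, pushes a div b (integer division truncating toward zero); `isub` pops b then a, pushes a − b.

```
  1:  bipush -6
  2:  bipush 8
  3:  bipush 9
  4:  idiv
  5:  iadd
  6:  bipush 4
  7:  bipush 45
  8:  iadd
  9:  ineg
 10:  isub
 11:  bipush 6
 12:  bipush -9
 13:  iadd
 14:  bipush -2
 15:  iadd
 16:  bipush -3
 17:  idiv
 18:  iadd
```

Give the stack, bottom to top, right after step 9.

[-6, -49]

bipush -6 → -6
bipush 8  → -6 8
bipush 9  → -6 8 9
idiv      → -6 0
iadd      → -6
bipush 4  → -6 4
bipush 45 → -6 4 45
iadd      → -6 49
ineg      → -6 -49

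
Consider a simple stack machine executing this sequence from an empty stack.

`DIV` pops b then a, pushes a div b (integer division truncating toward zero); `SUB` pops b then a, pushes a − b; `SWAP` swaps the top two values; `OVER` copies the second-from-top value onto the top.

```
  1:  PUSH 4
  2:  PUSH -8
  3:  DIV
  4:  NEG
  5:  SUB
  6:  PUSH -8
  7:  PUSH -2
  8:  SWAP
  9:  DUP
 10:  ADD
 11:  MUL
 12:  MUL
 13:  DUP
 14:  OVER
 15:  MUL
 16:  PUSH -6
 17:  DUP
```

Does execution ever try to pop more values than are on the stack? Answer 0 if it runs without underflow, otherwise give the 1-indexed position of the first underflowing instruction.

5

PUSH 4  → 4
PUSH -8 → 4 -8
DIV     → 0
NEG     → 0
SUB  — needs 2 operands, stack has 1 → underflow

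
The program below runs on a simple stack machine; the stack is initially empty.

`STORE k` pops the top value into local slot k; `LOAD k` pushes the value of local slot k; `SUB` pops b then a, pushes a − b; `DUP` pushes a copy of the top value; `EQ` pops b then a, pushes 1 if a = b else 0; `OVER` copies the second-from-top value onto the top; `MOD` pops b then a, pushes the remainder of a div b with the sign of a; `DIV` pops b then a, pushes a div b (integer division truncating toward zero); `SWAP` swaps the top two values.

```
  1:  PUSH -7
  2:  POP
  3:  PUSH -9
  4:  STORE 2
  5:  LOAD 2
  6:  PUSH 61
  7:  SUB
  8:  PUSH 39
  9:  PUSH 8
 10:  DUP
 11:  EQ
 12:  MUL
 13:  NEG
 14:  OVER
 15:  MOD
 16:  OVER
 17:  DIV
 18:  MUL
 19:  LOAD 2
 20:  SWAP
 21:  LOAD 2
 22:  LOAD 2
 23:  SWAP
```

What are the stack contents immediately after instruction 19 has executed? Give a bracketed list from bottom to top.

[0, -9]

PUSH -7 -> [-7]
POP     -> []
PUSH -9 -> [-9]
STORE 2 -> []
LOAD 2  -> [-9]
PUSH 61 -> [-9, 61]
SUB     -> [-70]
PUSH 39 -> [-70, 39]
PUSH 8  -> [-70, 39, 8]
DUP     -> [-70, 39, 8, 8]
EQ      -> [-70, 39, 1]
MUL     -> [-70, 39]
NEG     -> [-70, -39]
OVER    -> [-70, -39, -70]
MOD     -> [-70, -39]
OVER    -> [-70, -39, -70]
DIV     -> [-70, 0]
MUL     -> [0]
LOAD 2  -> [0, -9]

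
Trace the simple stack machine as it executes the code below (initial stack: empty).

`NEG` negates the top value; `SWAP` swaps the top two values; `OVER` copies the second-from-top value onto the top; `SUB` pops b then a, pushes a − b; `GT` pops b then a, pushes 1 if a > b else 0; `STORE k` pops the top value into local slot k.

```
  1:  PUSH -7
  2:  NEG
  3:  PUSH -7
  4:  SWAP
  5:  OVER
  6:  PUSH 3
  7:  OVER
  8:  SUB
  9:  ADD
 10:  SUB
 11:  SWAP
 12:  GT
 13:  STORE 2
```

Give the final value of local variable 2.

PUSH -7 : -7
NEG     : 7
PUSH -7 : 7 -7
SWAP    : -7 7
OVER    : -7 7 -7
PUSH 3  : -7 7 -7 3
OVER    : -7 7 -7 3 -7
SUB     : -7 7 -7 10
ADD     : -7 7 3
SUB     : -7 4
SWAP    : 4 -7
GT      : 1
STORE 2 : (empty)

1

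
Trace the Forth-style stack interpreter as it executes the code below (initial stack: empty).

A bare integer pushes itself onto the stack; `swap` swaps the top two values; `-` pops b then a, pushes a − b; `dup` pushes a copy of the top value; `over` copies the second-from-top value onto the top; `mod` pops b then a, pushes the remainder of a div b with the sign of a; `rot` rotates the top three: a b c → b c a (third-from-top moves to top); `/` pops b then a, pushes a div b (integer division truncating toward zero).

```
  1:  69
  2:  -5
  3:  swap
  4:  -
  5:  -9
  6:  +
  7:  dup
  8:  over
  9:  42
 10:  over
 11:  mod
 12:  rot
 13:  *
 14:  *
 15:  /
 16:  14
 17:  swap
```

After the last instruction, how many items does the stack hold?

2

69   -> 69
-5   -> 69 -5
swap -> -5 69
-    -> -74
-9   -> -74 -9
+    -> -83
dup  -> -83 -83
over -> -83 -83 -83
42   -> -83 -83 -83 42
over -> -83 -83 -83 42 -83
mod  -> -83 -83 -83 42
rot  -> -83 -83 42 -83
*    -> -83 -83 -3486
*    -> -83 289338
/    -> 0
14   -> 0 14
swap -> 14 0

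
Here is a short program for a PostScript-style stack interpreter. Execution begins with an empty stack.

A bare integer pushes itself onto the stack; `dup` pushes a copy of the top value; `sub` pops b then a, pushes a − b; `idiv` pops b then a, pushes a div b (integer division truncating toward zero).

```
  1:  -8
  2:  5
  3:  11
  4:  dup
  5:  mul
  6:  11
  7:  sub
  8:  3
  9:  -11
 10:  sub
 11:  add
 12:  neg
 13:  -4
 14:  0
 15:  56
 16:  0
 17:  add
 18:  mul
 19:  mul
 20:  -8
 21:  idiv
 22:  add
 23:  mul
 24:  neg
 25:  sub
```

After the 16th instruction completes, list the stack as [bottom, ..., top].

-8  : -8
5   : -8 5
11  : -8 5 11
dup : -8 5 11 11
mul : -8 5 121
11  : -8 5 121 11
sub : -8 5 110
3   : -8 5 110 3
-11 : -8 5 110 3 -11
sub : -8 5 110 14
add : -8 5 124
neg : -8 5 -124
-4  : -8 5 -124 -4
0   : -8 5 -124 -4 0
56  : -8 5 -124 -4 0 56
0   : -8 5 -124 -4 0 56 0

[-8, 5, -124, -4, 0, 56, 0]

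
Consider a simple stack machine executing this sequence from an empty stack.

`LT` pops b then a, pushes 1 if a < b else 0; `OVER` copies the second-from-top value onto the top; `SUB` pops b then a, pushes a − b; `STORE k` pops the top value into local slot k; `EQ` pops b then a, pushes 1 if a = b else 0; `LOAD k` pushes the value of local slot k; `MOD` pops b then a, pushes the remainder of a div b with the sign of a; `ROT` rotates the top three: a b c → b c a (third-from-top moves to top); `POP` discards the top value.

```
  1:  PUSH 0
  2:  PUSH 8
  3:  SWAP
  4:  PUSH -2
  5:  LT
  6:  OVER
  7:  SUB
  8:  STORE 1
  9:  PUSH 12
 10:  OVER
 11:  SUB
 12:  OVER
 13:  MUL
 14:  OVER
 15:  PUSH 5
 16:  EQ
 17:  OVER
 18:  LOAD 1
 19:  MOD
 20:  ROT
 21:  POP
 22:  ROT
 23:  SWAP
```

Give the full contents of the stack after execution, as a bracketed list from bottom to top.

PUSH 0   0
PUSH 8   0 8
SWAP     8 0
PUSH -2  8 0 -2
LT       8 0
OVER     8 0 8
SUB      8 -8
STORE 1  8
PUSH 12  8 12
OVER     8 12 8
SUB      8 4
OVER     8 4 8
MUL      8 32
OVER     8 32 8
PUSH 5   8 32 8 5
EQ       8 32 0
OVER     8 32 0 32
LOAD 1   8 32 0 32 -8
MOD      8 32 0 0
ROT      8 0 0 32
POP      8 0 0
ROT      0 0 8
SWAP     0 8 0

[0, 8, 0]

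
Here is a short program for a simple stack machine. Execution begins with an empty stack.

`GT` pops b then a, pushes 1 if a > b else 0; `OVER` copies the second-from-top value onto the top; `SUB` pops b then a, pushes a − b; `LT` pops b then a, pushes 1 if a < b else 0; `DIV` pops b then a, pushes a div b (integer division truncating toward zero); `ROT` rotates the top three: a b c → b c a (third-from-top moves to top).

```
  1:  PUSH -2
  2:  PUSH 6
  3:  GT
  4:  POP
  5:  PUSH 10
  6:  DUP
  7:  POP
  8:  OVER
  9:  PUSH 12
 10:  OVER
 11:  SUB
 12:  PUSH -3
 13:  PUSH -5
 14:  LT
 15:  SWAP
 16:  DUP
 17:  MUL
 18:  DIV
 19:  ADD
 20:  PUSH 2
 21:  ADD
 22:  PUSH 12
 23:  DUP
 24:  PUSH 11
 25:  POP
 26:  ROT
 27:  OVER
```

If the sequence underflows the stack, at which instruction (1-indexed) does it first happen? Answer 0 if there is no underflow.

PUSH -2 : -2
PUSH 6  : -2 6
GT      : 0
POP     : (empty)
PUSH 10 : 10
DUP     : 10 10
POP     : 10
OVER  — needs 2 operands, stack has 1 → underflow

8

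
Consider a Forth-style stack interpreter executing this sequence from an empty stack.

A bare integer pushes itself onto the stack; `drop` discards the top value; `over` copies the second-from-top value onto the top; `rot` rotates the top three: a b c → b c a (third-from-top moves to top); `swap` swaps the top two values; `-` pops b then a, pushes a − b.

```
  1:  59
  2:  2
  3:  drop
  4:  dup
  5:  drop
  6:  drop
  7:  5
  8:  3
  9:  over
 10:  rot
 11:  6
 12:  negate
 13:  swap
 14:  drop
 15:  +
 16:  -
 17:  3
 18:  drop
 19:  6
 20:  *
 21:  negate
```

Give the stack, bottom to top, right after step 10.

59   : 59
2    : 59 2
drop : 59
dup  : 59 59
drop : 59
drop : (empty)
5    : 5
3    : 5 3
over : 5 3 5
rot  : 3 5 5

[3, 5, 5]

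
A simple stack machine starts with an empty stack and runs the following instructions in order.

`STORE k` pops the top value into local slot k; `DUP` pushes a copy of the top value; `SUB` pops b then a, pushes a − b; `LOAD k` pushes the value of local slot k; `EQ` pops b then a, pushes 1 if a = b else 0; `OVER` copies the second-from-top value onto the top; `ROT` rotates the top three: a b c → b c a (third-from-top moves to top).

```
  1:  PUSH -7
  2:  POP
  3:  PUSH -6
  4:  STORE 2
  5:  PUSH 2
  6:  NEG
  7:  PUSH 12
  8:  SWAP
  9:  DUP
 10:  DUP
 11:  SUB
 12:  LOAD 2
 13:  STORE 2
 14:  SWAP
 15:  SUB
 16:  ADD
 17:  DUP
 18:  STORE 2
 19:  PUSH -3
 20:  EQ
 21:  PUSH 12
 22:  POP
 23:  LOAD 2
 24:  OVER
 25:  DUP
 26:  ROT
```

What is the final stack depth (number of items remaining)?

PUSH -7  -7
POP      (empty)
PUSH -6  -6
STORE 2  (empty)
PUSH 2   2
NEG      -2
PUSH 12  -2 12
SWAP     12 -2
DUP      12 -2 -2
DUP      12 -2 -2 -2
SUB      12 -2 0
LOAD 2   12 -2 0 -6
STORE 2  12 -2 0
SWAP     12 0 -2
SUB      12 2
ADD      14
DUP      14 14
STORE 2  14
PUSH -3  14 -3
EQ       0
PUSH 12  0 12
POP      0
LOAD 2   0 14
OVER     0 14 0
DUP      0 14 0 0
ROT      0 0 0 14

4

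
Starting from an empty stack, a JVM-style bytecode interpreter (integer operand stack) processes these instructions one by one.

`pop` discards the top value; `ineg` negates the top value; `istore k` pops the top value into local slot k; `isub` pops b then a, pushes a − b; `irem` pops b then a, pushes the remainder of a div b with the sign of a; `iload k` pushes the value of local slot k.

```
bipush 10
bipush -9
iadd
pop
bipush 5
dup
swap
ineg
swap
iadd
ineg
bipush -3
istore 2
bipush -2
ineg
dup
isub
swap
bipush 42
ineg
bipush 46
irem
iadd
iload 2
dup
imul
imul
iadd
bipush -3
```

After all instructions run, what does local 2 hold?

bipush 10 -> 10
bipush -9 -> 10 -9
iadd      -> 1
pop       -> (empty)
bipush 5  -> 5
dup       -> 5 5
swap      -> 5 5
ineg      -> 5 -5
swap      -> -5 5
iadd      -> 0
ineg      -> 0
bipush -3 -> 0 -3
istore 2  -> 0
bipush -2 -> 0 -2
ineg      -> 0 2
dup       -> 0 2 2
isub      -> 0 0
swap      -> 0 0
bipush 42 -> 0 0 42
ineg      -> 0 0 -42
bipush 46 -> 0 0 -42 46
irem      -> 0 0 -42
iadd      -> 0 -42
iload 2   -> 0 -42 -3
dup       -> 0 -42 -3 -3
imul      -> 0 -42 9
imul      -> 0 -378
iadd      -> -378
bipush -3 -> -378 -3

-3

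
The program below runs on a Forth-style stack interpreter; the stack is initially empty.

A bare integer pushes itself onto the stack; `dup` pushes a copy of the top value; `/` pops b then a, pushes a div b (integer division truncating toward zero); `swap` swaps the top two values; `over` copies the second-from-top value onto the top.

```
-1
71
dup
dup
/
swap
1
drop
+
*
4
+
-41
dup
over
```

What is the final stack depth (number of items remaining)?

-1   -> -1
71   -> -1 71
dup  -> -1 71 71
dup  -> -1 71 71 71
/    -> -1 71 1
swap -> -1 1 71
1    -> -1 1 71 1
drop -> -1 1 71
+    -> -1 72
*    -> -72
4    -> -72 4
+    -> -68
-41  -> -68 -41
dup  -> -68 -41 -41
over -> -68 -41 -41 -41

4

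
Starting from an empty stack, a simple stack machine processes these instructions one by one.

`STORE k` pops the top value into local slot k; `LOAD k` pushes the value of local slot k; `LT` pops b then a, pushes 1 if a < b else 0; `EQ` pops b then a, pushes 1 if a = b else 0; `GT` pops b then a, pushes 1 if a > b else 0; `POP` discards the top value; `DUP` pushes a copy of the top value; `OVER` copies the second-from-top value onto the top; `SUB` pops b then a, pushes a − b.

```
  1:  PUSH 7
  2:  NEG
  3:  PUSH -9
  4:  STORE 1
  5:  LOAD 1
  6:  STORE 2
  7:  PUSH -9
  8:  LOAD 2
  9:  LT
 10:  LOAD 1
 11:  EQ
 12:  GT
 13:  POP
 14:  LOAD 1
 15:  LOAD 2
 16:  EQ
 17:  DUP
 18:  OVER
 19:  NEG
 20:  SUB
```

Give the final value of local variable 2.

-9

PUSH 7   7
NEG      -7
PUSH -9  -7 -9
STORE 1  -7
LOAD 1   -7 -9
STORE 2  -7
PUSH -9  -7 -9
LOAD 2   -7 -9 -9
LT       -7 0
LOAD 1   -7 0 -9
EQ       -7 0
GT       0
POP      (empty)
LOAD 1   -9
LOAD 2   -9 -9
EQ       1
DUP      1 1
OVER     1 1 1
NEG      1 1 -1
SUB      1 2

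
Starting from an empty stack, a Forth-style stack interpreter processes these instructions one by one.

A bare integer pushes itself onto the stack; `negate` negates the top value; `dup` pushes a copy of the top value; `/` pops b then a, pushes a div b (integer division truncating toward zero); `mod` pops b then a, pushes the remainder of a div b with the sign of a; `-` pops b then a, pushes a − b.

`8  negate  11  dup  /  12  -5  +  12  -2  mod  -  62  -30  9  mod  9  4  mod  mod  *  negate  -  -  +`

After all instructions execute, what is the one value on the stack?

-14

8      : [8]
negate : [-8]
11     : [-8, 11]
dup    : [-8, 11, 11]
/      : [-8, 1]
12     : [-8, 1, 12]
-5     : [-8, 1, 12, -5]
+      : [-8, 1, 7]
12     : [-8, 1, 7, 12]
-2     : [-8, 1, 7, 12, -2]
mod    : [-8, 1, 7, 0]
-      : [-8, 1, 7]
62     : [-8, 1, 7, 62]
-30    : [-8, 1, 7, 62, -30]
9      : [-8, 1, 7, 62, -30, 9]
mod    : [-8, 1, 7, 62, -3]
9      : [-8, 1, 7, 62, -3, 9]
4      : [-8, 1, 7, 62, -3, 9, 4]
mod    : [-8, 1, 7, 62, -3, 1]
mod    : [-8, 1, 7, 62, 0]
*      : [-8, 1, 7, 0]
negate : [-8, 1, 7, 0]
-      : [-8, 1, 7]
-      : [-8, -6]
+      : [-14]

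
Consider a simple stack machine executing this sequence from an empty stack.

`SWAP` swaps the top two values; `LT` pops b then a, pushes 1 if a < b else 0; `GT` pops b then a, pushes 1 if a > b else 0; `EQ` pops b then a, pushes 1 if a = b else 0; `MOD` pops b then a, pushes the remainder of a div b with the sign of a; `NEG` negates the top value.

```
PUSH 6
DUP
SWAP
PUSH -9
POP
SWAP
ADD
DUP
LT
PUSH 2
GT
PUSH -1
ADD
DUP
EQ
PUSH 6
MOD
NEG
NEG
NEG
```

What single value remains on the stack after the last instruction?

PUSH 6  → [6]
DUP     → [6, 6]
SWAP    → [6, 6]
PUSH -9 → [6, 6, -9]
POP     → [6, 6]
SWAP    → [6, 6]
ADD     → [12]
DUP     → [12, 12]
LT      → [0]
PUSH 2  → [0, 2]
GT      → [0]
PUSH -1 → [0, -1]
ADD     → [-1]
DUP     → [-1, -1]
EQ      → [1]
PUSH 6  → [1, 6]
MOD     → [1]
NEG     → [-1]
NEG     → [1]
NEG     → [-1]

-1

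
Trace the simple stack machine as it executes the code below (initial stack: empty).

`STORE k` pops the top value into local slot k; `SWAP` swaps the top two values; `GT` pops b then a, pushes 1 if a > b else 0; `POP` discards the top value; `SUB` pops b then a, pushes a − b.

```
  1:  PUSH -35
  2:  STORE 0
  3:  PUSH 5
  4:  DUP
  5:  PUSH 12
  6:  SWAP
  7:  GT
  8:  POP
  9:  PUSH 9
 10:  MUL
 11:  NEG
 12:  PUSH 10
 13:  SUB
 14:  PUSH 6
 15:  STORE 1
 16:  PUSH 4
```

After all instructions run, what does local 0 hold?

PUSH -35 -> -35
STORE 0  -> (empty)
PUSH 5   -> 5
DUP      -> 5 5
PUSH 12  -> 5 5 12
SWAP     -> 5 12 5
GT       -> 5 1
POP      -> 5
PUSH 9   -> 5 9
MUL      -> 45
NEG      -> -45
PUSH 10  -> -45 10
SUB      -> -55
PUSH 6   -> -55 6
STORE 1  -> -55
PUSH 4   -> -55 4

-35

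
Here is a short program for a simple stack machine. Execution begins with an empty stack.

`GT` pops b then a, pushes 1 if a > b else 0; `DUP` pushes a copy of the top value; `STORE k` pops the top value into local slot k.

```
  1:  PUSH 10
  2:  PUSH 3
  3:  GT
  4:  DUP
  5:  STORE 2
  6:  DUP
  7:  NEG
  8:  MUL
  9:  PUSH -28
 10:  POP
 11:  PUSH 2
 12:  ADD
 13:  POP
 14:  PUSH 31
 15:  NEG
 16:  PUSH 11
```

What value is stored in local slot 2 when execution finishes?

1

PUSH 10  : 10
PUSH 3   : 10 3
GT       : 1
DUP      : 1 1
STORE 2  : 1
DUP      : 1 1
NEG      : 1 -1
MUL      : -1
PUSH -28 : -1 -28
POP      : -1
PUSH 2   : -1 2
ADD      : 1
POP      : (empty)
PUSH 31  : 31
NEG      : -31
PUSH 11  : -31 11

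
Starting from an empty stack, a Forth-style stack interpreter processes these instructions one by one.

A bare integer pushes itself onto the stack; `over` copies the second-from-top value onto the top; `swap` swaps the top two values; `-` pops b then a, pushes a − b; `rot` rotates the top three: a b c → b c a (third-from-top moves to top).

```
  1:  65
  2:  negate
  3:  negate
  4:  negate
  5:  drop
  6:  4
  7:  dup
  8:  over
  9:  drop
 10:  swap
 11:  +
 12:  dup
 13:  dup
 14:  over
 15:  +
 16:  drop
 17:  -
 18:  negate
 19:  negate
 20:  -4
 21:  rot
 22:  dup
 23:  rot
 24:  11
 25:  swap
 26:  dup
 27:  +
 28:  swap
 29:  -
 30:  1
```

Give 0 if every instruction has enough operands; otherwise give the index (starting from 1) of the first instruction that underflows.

65     : [65]
negate : [-65]
negate : [65]
negate : [-65]
drop   : []
4      : [4]
dup    : [4, 4]
over   : [4, 4, 4]
drop   : [4, 4]
swap   : [4, 4]
+      : [8]
dup    : [8, 8]
dup    : [8, 8, 8]
over   : [8, 8, 8, 8]
+      : [8, 8, 16]
drop   : [8, 8]
-      : [0]
negate : [0]
negate : [0]
-4     : [0, -4]
rot  — needs 3 operands, stack has 2 → underflow

21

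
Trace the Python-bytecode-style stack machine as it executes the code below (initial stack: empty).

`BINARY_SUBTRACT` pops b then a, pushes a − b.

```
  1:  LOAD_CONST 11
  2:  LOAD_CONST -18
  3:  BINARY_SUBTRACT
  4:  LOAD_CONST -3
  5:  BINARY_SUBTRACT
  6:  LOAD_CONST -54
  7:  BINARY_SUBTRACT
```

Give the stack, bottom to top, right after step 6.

[32, -54]

LOAD_CONST 11    [11]
LOAD_CONST -18   [11, -18]
BINARY_SUBTRACT  [29]
LOAD_CONST -3    [29, -3]
BINARY_SUBTRACT  [32]
LOAD_CONST -54   [32, -54]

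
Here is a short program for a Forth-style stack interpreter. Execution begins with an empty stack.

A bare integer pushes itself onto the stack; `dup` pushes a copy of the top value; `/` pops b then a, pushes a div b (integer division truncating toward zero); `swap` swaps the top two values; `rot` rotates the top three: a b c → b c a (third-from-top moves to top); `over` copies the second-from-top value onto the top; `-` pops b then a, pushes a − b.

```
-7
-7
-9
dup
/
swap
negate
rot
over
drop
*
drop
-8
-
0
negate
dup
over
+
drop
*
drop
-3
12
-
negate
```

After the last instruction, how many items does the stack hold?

-7     -> -7
-7     -> -7 -7
-9     -> -7 -7 -9
dup    -> -7 -7 -9 -9
/      -> -7 -7 1
swap   -> -7 1 -7
negate -> -7 1 7
rot    -> 1 7 -7
over   -> 1 7 -7 7
drop   -> 1 7 -7
*      -> 1 -49
drop   -> 1
-8     -> 1 -8
-      -> 9
0      -> 9 0
negate -> 9 0
dup    -> 9 0 0
over   -> 9 0 0 0
+      -> 9 0 0
drop   -> 9 0
*      -> 0
drop   -> (empty)
-3     -> -3
12     -> -3 12
-      -> -15
negate -> 15

1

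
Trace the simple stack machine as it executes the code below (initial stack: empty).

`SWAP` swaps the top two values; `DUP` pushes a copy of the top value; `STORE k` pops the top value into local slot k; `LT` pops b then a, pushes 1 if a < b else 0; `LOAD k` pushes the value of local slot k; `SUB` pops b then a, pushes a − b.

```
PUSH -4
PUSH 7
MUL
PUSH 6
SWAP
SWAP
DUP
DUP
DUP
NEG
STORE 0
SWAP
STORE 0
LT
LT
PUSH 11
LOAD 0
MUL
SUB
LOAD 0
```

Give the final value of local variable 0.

PUSH -4  [-4]
PUSH 7   [-4, 7]
MUL      [-28]
PUSH 6   [-28, 6]
SWAP     [6, -28]
SWAP     [-28, 6]
DUP      [-28, 6, 6]
DUP      [-28, 6, 6, 6]
DUP      [-28, 6, 6, 6, 6]
NEG      [-28, 6, 6, 6, -6]
STORE 0  [-28, 6, 6, 6]
SWAP     [-28, 6, 6, 6]
STORE 0  [-28, 6, 6]
LT       [-28, 0]
LT       [1]
PUSH 11  [1, 11]
LOAD 0   [1, 11, 6]
MUL      [1, 66]
SUB      [-65]
LOAD 0   [-65, 6]

6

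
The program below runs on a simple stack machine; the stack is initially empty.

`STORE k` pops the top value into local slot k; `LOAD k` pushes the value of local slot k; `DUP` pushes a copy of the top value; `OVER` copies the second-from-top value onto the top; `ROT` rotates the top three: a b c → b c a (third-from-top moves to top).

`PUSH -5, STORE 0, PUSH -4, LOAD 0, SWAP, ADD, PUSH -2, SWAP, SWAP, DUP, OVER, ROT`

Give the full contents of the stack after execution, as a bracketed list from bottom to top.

[-9, -2, -2, -2]

PUSH -5 -> -5
STORE 0 -> (empty)
PUSH -4 -> -4
LOAD 0  -> -4 -5
SWAP    -> -5 -4
ADD     -> -9
PUSH -2 -> -9 -2
SWAP    -> -2 -9
SWAP    -> -9 -2
DUP     -> -9 -2 -2
OVER    -> -9 -2 -2 -2
ROT     -> -9 -2 -2 -2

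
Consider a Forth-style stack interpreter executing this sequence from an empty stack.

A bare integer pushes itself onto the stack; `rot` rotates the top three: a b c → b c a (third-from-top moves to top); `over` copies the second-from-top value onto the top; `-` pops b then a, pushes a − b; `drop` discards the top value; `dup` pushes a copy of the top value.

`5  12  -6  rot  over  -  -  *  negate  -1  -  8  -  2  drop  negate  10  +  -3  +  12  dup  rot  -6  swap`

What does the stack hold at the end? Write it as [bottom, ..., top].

[12, 12, -6, -190]

5       [5]
12      [5, 12]
-6      [5, 12, -6]
rot     [12, -6, 5]
over    [12, -6, 5, -6]
-       [12, -6, 11]
-       [12, -17]
*       [-204]
negate  [204]
-1      [204, -1]
-       [205]
8       [205, 8]
-       [197]
2       [197, 2]
drop    [197]
negate  [-197]
10      [-197, 10]
+       [-187]
-3      [-187, -3]
+       [-190]
12      [-190, 12]
dup     [-190, 12, 12]
rot     [12, 12, -190]
-6      [12, 12, -190, -6]
swap    [12, 12, -6, -190]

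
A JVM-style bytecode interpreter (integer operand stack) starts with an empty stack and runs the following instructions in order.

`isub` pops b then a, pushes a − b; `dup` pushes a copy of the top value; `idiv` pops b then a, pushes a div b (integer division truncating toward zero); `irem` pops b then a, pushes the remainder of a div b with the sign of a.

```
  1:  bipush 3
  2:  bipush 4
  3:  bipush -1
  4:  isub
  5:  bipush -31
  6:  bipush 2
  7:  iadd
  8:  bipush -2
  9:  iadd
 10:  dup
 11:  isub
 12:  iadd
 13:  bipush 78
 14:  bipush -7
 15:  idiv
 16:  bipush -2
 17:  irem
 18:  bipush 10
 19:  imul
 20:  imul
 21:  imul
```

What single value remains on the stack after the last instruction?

bipush 3   → [3]
bipush 4   → [3, 4]
bipush -1  → [3, 4, -1]
isub       → [3, 5]
bipush -31 → [3, 5, -31]
bipush 2   → [3, 5, -31, 2]
iadd       → [3, 5, -29]
bipush -2  → [3, 5, -29, -2]
iadd       → [3, 5, -31]
dup        → [3, 5, -31, -31]
isub       → [3, 5, 0]
iadd       → [3, 5]
bipush 78  → [3, 5, 78]
bipush -7  → [3, 5, 78, -7]
idiv       → [3, 5, -11]
bipush -2  → [3, 5, -11, -2]
irem       → [3, 5, -1]
bipush 10  → [3, 5, -1, 10]
imul       → [3, 5, -10]
imul       → [3, -50]
imul       → [-150]

-150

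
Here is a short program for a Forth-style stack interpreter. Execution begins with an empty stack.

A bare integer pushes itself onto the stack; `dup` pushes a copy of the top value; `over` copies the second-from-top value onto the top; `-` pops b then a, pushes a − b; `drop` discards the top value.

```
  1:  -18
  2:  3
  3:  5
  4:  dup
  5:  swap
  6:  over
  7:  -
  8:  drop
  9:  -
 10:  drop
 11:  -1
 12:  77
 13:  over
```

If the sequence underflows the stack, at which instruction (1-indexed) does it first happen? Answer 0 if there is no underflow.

-18  → [-18]
3    → [-18, 3]
5    → [-18, 3, 5]
dup  → [-18, 3, 5, 5]
swap → [-18, 3, 5, 5]
over → [-18, 3, 5, 5, 5]
-    → [-18, 3, 5, 0]
drop → [-18, 3, 5]
-    → [-18, -2]
drop → [-18]
-1   → [-18, -1]
77   → [-18, -1, 77]
over → [-18, -1, 77, -1]

0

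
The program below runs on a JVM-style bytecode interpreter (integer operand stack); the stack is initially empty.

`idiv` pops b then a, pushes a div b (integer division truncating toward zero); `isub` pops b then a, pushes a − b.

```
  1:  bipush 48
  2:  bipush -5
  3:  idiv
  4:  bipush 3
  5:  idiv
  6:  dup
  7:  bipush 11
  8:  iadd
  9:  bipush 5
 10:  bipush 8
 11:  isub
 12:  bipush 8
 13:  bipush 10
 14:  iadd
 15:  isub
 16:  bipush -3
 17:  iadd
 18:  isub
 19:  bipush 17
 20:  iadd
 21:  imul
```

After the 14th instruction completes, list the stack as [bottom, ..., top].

bipush 48 → 48
bipush -5 → 48 -5
idiv      → -9
bipush 3  → -9 3
idiv      → -3
dup       → -3 -3
bipush 11 → -3 -3 11
iadd      → -3 8
bipush 5  → -3 8 5
bipush 8  → -3 8 5 8
isub      → -3 8 -3
bipush 8  → -3 8 -3 8
bipush 10 → -3 8 -3 8 10
iadd      → -3 8 -3 18

[-3, 8, -3, 18]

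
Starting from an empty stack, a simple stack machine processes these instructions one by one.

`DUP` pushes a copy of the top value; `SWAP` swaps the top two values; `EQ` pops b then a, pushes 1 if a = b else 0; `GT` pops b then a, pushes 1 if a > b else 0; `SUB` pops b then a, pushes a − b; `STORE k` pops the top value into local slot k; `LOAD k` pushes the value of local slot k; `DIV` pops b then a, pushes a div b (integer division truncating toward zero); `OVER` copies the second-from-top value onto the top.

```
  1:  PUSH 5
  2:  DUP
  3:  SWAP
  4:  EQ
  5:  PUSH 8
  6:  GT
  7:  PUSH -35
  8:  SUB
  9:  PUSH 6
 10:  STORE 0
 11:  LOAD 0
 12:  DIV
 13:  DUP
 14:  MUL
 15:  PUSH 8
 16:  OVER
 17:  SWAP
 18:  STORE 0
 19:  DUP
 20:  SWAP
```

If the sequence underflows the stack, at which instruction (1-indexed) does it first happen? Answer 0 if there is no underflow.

0

PUSH 5   : 5
DUP      : 5 5
SWAP     : 5 5
EQ       : 1
PUSH 8   : 1 8
GT       : 0
PUSH -35 : 0 -35
SUB      : 35
PUSH 6   : 35 6
STORE 0  : 35
LOAD 0   : 35 6
DIV      : 5
DUP      : 5 5
MUL      : 25
PUSH 8   : 25 8
OVER     : 25 8 25
SWAP     : 25 25 8
STORE 0  : 25 25
DUP      : 25 25 25
SWAP     : 25 25 25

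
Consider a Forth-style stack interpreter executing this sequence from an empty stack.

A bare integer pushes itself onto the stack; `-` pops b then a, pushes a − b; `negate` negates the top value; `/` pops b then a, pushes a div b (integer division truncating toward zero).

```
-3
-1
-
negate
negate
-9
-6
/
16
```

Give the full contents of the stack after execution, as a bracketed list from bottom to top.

-3      -3
-1      -3 -1
-       -2
negate  2
negate  -2
-9      -2 -9
-6      -2 -9 -6
/       -2 1
16      -2 1 16

[-2, 1, 16]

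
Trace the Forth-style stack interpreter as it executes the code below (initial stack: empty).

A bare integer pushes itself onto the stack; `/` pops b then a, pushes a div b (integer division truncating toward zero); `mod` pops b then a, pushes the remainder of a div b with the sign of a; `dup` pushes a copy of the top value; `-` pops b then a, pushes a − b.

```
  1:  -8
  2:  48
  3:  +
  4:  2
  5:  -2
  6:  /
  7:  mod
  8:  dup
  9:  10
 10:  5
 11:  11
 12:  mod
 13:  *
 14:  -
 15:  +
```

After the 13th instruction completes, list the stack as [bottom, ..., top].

-8  : -8
48  : -8 48
+   : 40
2   : 40 2
-2  : 40 2 -2
/   : 40 -1
mod : 0
dup : 0 0
10  : 0 0 10
5   : 0 0 10 5
11  : 0 0 10 5 11
mod : 0 0 10 5
*   : 0 0 50

[0, 0, 50]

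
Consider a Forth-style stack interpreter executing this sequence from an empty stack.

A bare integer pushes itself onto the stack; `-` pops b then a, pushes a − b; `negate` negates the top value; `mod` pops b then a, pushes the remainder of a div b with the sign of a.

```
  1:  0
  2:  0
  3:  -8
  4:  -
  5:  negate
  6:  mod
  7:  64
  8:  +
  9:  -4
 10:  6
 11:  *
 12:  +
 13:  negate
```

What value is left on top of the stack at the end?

-40

0      → [0]
0      → [0, 0]
-8     → [0, 0, -8]
-      → [0, 8]
negate → [0, -8]
mod    → [0]
64     → [0, 64]
+      → [64]
-4     → [64, -4]
6      → [64, -4, 6]
*      → [64, -24]
+      → [40]
negate → [-40]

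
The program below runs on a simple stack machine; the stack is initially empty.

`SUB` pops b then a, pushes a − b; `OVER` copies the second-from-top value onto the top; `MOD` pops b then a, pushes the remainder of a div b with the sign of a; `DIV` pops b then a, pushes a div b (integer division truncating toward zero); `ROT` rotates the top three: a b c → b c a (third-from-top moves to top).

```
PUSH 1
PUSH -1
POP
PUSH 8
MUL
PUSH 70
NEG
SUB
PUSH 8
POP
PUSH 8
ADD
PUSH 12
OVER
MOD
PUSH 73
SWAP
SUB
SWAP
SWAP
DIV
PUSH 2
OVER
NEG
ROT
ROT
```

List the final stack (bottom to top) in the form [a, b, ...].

[-1, 1, 2]

PUSH 1  : 1
PUSH -1 : 1 -1
POP     : 1
PUSH 8  : 1 8
MUL     : 8
PUSH 70 : 8 70
NEG     : 8 -70
SUB     : 78
PUSH 8  : 78 8
POP     : 78
PUSH 8  : 78 8
ADD     : 86
PUSH 12 : 86 12
OVER    : 86 12 86
MOD     : 86 12
PUSH 73 : 86 12 73
SWAP    : 86 73 12
SUB     : 86 61
SWAP    : 61 86
SWAP    : 86 61
DIV     : 1
PUSH 2  : 1 2
OVER    : 1 2 1
NEG     : 1 2 -1
ROT     : 2 -1 1
ROT     : -1 1 2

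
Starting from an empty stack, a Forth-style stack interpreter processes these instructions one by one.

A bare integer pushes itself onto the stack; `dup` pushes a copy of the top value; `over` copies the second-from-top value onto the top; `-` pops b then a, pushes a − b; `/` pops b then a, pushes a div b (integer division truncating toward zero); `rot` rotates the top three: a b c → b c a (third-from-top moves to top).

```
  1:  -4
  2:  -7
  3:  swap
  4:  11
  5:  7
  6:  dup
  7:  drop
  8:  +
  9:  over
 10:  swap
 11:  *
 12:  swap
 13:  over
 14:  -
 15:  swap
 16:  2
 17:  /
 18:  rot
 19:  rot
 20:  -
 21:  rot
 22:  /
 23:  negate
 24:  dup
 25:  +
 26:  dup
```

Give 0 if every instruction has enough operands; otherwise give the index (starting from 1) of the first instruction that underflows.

-4   : -4
-7   : -4 -7
swap : -7 -4
11   : -7 -4 11
7    : -7 -4 11 7
dup  : -7 -4 11 7 7
drop : -7 -4 11 7
+    : -7 -4 18
over : -7 -4 18 -4
swap : -7 -4 -4 18
*    : -7 -4 -72
swap : -7 -72 -4
over : -7 -72 -4 -72
-    : -7 -72 68
swap : -7 68 -72
2    : -7 68 -72 2
/    : -7 68 -36
rot  : 68 -36 -7
rot  : -36 -7 68
-    : -36 -75
rot  — needs 3 operands, stack has 2 → underflow

21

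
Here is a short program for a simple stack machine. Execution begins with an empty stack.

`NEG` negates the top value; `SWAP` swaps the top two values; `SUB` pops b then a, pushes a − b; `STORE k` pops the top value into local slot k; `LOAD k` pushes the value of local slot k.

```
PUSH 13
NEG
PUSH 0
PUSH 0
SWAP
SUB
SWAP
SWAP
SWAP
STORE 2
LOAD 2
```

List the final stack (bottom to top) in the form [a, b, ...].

PUSH 13 -> 13
NEG     -> -13
PUSH 0  -> -13 0
PUSH 0  -> -13 0 0
SWAP    -> -13 0 0
SUB     -> -13 0
SWAP    -> 0 -13
SWAP    -> -13 0
SWAP    -> 0 -13
STORE 2 -> 0
LOAD 2  -> 0 -13

[0, -13]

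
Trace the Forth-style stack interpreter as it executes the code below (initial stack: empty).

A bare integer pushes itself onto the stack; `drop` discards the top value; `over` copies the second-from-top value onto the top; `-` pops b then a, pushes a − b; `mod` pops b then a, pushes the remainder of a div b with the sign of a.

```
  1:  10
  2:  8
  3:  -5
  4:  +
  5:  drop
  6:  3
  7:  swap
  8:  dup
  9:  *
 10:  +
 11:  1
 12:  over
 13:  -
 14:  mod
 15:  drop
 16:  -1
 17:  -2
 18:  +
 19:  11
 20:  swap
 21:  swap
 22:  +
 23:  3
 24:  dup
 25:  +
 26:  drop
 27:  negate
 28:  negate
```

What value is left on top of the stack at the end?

8

10     : [10]
8      : [10, 8]
-5     : [10, 8, -5]
+      : [10, 3]
drop   : [10]
3      : [10, 3]
swap   : [3, 10]
dup    : [3, 10, 10]
*      : [3, 100]
+      : [103]
1      : [103, 1]
over   : [103, 1, 103]
-      : [103, -102]
mod    : [1]
drop   : []
-1     : [-1]
-2     : [-1, -2]
+      : [-3]
11     : [-3, 11]
swap   : [11, -3]
swap   : [-3, 11]
+      : [8]
3      : [8, 3]
dup    : [8, 3, 3]
+      : [8, 6]
drop   : [8]
negate : [-8]
negate : [8]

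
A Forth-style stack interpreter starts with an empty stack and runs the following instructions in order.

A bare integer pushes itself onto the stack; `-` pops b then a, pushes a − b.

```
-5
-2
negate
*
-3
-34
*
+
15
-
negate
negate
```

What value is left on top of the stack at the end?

77

-5     -> [-5]
-2     -> [-5, -2]
negate -> [-5, 2]
*      -> [-10]
-3     -> [-10, -3]
-34    -> [-10, -3, -34]
*      -> [-10, 102]
+      -> [92]
15     -> [92, 15]
-      -> [77]
negate -> [-77]
negate -> [77]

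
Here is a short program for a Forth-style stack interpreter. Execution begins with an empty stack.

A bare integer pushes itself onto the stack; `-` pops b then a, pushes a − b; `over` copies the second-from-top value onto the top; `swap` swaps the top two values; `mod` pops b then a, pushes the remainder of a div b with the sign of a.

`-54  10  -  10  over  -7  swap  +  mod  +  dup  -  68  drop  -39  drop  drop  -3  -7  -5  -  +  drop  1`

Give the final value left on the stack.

-54  : -54
10   : -54 10
-    : -64
10   : -64 10
over : -64 10 -64
-7   : -64 10 -64 -7
swap : -64 10 -7 -64
+    : -64 10 -71
mod  : -64 10
+    : -54
dup  : -54 -54
-    : 0
68   : 0 68
drop : 0
-39  : 0 -39
drop : 0
drop : (empty)
-3   : -3
-7   : -3 -7
-5   : -3 -7 -5
-    : -3 -2
+    : -5
drop : (empty)
1    : 1

1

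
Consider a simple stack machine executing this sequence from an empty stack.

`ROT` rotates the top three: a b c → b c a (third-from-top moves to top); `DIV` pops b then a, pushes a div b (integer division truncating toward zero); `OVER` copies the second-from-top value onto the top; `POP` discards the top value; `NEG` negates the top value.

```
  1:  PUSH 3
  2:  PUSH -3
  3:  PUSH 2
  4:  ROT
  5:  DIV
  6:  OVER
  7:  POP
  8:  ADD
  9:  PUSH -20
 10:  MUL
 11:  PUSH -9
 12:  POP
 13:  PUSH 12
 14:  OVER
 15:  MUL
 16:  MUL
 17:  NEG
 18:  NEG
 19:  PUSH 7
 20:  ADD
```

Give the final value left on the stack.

43207

PUSH 3   : 3
PUSH -3  : 3 -3
PUSH 2   : 3 -3 2
ROT      : -3 2 3
DIV      : -3 0
OVER     : -3 0 -3
POP      : -3 0
ADD      : -3
PUSH -20 : -3 -20
MUL      : 60
PUSH -9  : 60 -9
POP      : 60
PUSH 12  : 60 12
OVER     : 60 12 60
MUL      : 60 720
MUL      : 43200
NEG      : -43200
NEG      : 43200
PUSH 7   : 43200 7
ADD      : 43207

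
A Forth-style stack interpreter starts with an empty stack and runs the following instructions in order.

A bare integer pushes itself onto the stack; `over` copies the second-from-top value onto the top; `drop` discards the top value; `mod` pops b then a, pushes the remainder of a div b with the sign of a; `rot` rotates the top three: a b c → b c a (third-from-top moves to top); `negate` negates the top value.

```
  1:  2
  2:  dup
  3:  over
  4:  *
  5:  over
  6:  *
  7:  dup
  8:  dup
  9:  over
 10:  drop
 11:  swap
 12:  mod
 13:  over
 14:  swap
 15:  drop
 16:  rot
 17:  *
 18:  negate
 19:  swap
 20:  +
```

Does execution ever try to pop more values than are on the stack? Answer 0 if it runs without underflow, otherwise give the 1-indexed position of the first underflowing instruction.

0

2      -> 2
dup    -> 2 2
over   -> 2 2 2
*      -> 2 4
over   -> 2 4 2
*      -> 2 8
dup    -> 2 8 8
dup    -> 2 8 8 8
over   -> 2 8 8 8 8
drop   -> 2 8 8 8
swap   -> 2 8 8 8
mod    -> 2 8 0
over   -> 2 8 0 8
swap   -> 2 8 8 0
drop   -> 2 8 8
rot    -> 8 8 2
*      -> 8 16
negate -> 8 -16
swap   -> -16 8
+      -> -8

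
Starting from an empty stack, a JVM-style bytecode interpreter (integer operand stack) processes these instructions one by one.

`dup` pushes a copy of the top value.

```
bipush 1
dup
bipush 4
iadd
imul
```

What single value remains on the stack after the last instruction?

5

bipush 1  [1]
dup       [1, 1]
bipush 4  [1, 1, 4]
iadd      [1, 5]
imul      [5]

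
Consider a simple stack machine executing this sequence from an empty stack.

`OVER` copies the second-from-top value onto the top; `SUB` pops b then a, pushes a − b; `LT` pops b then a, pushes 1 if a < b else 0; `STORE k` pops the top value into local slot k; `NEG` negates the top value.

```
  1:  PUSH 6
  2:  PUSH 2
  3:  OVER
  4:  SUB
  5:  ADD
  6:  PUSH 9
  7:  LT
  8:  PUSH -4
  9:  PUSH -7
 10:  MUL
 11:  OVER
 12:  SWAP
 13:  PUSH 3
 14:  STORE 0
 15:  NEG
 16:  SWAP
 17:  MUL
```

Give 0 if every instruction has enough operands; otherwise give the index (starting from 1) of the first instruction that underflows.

0

PUSH 6  → 6
PUSH 2  → 6 2
OVER    → 6 2 6
SUB     → 6 -4
ADD     → 2
PUSH 9  → 2 9
LT      → 1
PUSH -4 → 1 -4
PUSH -7 → 1 -4 -7
MUL     → 1 28
OVER    → 1 28 1
SWAP    → 1 1 28
PUSH 3  → 1 1 28 3
STORE 0 → 1 1 28
NEG     → 1 1 -28
SWAP    → 1 -28 1
MUL     → 1 -28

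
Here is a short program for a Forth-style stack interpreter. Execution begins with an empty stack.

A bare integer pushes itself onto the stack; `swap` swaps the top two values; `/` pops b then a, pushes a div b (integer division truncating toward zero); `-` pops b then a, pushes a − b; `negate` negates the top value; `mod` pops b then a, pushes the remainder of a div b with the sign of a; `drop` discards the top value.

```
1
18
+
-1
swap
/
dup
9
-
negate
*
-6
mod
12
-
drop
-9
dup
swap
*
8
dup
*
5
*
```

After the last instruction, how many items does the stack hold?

2

1       1
18      1 18
+       19
-1      19 -1
swap    -1 19
/       0
dup     0 0
9       0 0 9
-       0 -9
negate  0 9
*       0
-6      0 -6
mod     0
12      0 12
-       -12
drop    (empty)
-9      -9
dup     -9 -9
swap    -9 -9
*       81
8       81 8
dup     81 8 8
*       81 64
5       81 64 5
*       81 320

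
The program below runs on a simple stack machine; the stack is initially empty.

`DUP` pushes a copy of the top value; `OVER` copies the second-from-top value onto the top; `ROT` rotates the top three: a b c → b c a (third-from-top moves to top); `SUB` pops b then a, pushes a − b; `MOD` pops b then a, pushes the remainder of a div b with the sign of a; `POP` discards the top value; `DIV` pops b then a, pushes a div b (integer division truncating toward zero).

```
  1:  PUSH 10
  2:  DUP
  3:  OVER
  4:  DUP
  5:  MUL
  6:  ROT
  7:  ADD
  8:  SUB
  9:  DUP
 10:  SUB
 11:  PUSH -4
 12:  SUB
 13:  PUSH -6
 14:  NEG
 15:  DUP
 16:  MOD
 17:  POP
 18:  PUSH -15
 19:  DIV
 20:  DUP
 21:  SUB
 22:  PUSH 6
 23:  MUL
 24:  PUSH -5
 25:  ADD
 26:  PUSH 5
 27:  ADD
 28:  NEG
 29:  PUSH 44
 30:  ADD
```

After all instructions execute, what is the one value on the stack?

44

PUSH 10   [10]
DUP       [10, 10]
OVER      [10, 10, 10]
DUP       [10, 10, 10, 10]
MUL       [10, 10, 100]
ROT       [10, 100, 10]
ADD       [10, 110]
SUB       [-100]
DUP       [-100, -100]
SUB       [0]
PUSH -4   [0, -4]
SUB       [4]
PUSH -6   [4, -6]
NEG       [4, 6]
DUP       [4, 6, 6]
MOD       [4, 0]
POP       [4]
PUSH -15  [4, -15]
DIV       [0]
DUP       [0, 0]
SUB       [0]
PUSH 6    [0, 6]
MUL       [0]
PUSH -5   [0, -5]
ADD       [-5]
PUSH 5    [-5, 5]
ADD       [0]
NEG       [0]
PUSH 44   [0, 44]
ADD       [44]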